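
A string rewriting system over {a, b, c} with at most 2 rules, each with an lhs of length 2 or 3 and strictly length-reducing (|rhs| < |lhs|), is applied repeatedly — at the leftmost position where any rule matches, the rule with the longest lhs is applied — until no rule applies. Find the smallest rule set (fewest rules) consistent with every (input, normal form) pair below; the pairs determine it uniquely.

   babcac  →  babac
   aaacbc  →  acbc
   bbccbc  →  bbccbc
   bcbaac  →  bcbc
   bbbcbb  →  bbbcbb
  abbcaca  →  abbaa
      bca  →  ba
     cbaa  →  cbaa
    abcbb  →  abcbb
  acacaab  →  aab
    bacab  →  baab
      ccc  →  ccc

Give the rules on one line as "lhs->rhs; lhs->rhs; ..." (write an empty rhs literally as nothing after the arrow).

  | babcac => babac
  | aaacbc => acbc
  | bbccbc
  | bcbaac => bcbc

aac->c; ca->a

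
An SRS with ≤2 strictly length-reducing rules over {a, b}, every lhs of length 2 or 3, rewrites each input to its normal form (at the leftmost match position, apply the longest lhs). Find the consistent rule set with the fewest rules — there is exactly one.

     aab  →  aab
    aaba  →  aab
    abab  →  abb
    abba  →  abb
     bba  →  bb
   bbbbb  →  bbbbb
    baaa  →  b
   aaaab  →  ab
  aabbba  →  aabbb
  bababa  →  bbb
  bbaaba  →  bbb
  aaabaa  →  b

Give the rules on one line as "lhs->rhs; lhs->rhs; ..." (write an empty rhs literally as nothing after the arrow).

aaa->; ba->b

  | aab
  | aaba => aab
  | abab => abb
  | abba => abb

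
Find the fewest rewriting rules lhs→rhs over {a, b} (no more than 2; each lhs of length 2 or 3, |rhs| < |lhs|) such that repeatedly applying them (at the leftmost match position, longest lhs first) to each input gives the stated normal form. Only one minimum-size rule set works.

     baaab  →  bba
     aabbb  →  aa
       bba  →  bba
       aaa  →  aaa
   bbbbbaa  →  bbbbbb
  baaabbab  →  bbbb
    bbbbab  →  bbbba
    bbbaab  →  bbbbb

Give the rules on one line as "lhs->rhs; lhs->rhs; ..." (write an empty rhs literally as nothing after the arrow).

ab->a; baa->bb

  | baaab => bbab => bba
  | aabbb => aabb => aab => aa
  | bba
  | aaa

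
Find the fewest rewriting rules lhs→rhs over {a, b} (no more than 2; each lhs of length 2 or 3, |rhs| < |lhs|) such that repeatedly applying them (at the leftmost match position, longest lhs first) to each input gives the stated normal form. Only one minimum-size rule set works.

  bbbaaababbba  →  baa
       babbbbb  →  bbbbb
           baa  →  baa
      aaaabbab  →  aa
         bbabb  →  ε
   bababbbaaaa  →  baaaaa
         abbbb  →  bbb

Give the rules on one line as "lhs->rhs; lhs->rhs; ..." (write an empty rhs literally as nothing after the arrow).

  | bbbaaababbba => baaaababbba => baaaabbba => baaabba => baaba => baa
  | babbbbb => bbbbb
  | baa
  | aaaabbab => aaabab => aaab => aa

ab->; bba->aa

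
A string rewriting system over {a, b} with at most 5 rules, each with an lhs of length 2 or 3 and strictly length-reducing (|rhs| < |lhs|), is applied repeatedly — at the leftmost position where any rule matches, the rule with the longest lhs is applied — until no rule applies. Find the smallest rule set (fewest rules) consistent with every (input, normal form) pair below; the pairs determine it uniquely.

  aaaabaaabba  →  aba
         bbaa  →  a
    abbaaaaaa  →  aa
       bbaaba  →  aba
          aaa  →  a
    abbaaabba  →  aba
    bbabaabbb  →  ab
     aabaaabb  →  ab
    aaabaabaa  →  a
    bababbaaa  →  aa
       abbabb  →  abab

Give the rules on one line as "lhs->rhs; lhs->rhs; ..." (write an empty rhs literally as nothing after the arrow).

  | aaaabaaabba => aabaaabba => aaaabba => aabba => aba
  | bbaa => baa => a
  | abbaaaaaa => abaaaaaa => aaaaaa => aaaa => aa
  | bbaaba => baaba => aba

aaa->a; aab->a; baa->a; bb->b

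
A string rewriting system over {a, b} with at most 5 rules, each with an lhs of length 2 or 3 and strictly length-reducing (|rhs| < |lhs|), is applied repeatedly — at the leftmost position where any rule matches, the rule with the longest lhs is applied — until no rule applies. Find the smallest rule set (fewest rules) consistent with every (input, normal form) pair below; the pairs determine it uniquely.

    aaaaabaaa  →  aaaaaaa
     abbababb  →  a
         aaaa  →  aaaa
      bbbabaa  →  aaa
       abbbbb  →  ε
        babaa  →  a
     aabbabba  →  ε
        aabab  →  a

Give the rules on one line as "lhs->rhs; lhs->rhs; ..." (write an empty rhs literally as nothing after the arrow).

ab->; ba->; bb->a; bbb->a

  | aaaaabaaa => aaaaaaa
  | abbababb => bababb => babb => bb => a
  | aaaa
  | bbbabaa => aabaa => aaa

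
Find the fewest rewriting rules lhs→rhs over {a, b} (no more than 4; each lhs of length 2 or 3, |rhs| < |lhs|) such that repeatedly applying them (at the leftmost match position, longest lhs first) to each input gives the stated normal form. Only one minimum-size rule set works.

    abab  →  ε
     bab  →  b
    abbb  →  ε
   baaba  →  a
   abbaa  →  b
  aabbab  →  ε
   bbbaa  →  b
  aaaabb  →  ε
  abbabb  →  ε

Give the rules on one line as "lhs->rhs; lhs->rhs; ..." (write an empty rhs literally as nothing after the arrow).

aa->; ab->; bb->

  | abab => ab => ε
  | bab => b
  | abbb => bb => ε
  | baaba => bba => a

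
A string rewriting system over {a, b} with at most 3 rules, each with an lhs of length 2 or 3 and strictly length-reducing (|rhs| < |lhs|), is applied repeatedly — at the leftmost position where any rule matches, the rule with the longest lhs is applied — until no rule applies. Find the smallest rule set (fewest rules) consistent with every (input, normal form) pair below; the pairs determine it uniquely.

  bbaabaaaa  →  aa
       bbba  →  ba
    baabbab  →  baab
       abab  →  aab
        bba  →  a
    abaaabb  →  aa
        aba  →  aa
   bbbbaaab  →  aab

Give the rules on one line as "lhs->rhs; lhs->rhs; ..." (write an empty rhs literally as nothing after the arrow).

  | bbaabaaaa => aabaaaa => aaaaaa => aaaaa => aaaa => aaa => aa
  | bbba => ba
  | baabbab => baaab => baab
  | abab => aab

aaa->aa; aba->aa; bb->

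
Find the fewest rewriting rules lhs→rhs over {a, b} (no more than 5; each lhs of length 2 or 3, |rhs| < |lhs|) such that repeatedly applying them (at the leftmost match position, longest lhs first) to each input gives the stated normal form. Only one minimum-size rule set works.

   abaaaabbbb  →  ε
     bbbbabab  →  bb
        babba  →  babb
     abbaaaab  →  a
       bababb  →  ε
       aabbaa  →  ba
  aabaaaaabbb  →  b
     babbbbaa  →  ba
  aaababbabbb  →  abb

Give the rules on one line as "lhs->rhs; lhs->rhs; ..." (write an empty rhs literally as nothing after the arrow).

  | abaaaabbbb => aaabbbb => ababbb => bbb => ε
  | bbbbabab => babab => bb
  | babba => babb
  | abbaaaab => abbaaab => abbaab => abbab => abbb => a

aab->ba; aba->; bba->bb; bbb->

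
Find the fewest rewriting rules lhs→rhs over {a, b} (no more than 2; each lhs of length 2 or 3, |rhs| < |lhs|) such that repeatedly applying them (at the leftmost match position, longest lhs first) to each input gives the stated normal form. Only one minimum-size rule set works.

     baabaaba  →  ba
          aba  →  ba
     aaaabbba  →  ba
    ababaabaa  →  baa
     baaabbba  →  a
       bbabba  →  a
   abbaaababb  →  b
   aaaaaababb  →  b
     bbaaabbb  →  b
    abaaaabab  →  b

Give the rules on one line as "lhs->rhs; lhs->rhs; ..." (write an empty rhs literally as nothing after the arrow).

  | baabaaba => babaaba => bbaaba => aaba => aba => ba
  | aba => ba
  | aaaabbba => aaabbba => aabbba => abbba => bbba => ba
  | ababaabaa => babaabaa => bbaabaa => aabaa => abaa => baa

ab->b; bb->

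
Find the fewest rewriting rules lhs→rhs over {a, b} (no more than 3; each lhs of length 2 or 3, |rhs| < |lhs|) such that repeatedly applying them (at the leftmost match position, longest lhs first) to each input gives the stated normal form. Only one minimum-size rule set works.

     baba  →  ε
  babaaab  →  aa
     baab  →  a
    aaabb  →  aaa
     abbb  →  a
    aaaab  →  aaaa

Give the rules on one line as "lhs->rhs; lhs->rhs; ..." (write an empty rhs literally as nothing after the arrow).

  | baba => ba => ε
  | babaaab => baaab => aab => aa
  | baab => ab => a
  | aaabb => aaab => aaa

ab->a; ba->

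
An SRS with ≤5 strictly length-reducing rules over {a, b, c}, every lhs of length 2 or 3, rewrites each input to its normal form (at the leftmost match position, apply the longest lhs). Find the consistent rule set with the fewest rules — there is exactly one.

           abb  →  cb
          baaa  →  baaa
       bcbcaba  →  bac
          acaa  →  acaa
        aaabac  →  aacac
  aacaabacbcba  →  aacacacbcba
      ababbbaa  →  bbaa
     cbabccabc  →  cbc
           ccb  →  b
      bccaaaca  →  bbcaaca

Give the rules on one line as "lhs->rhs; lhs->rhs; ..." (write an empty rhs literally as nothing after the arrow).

ab->c; cbb->a; cc->; cca->bc

  | abb => cb
  | baaa
  | bcbcaba => bcbcca => bcbbc => bac
  | acaa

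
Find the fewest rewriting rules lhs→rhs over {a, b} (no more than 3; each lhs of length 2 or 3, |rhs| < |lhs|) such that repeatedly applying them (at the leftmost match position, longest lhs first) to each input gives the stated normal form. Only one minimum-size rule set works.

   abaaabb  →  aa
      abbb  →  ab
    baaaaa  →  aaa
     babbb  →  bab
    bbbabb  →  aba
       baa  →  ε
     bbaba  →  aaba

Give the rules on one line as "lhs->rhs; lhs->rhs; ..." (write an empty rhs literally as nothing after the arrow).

  | abaaabb => aabb => aa
  | abbb => ab
  | baaaaa => aaa
  | babbb => bab

abb->a; baa->; bb->a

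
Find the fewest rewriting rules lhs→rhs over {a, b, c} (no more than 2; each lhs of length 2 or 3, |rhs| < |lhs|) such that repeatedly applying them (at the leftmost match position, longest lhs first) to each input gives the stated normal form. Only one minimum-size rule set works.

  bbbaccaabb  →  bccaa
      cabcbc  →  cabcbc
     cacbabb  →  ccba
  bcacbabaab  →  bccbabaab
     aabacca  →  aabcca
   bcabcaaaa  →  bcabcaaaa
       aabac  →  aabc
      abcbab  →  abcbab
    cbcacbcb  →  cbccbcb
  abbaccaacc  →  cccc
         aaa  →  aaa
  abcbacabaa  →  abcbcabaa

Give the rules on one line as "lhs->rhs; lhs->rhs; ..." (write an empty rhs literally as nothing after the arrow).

ac->c; bb->

  | bbbaccaabb => baccaabb => bccaabb => bccaa
  | cabcbc
  | cacbabb => ccbabb => ccba
  | bcacbabaab => bccbabaab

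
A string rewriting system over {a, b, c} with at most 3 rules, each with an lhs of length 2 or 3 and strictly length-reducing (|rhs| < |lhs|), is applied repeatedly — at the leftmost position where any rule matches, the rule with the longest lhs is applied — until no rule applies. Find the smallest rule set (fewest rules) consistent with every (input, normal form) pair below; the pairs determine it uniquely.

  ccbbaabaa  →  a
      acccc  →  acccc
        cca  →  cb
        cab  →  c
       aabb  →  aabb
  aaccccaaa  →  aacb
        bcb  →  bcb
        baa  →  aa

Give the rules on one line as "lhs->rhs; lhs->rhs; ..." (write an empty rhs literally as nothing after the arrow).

  | ccbbaabaa => ccbaabaa => ccaabaa => cbabaa => cabaa => caa => ba => a
  | acccc
  | cca => cb
  | cab => c

ba->a; ca->b; cab->c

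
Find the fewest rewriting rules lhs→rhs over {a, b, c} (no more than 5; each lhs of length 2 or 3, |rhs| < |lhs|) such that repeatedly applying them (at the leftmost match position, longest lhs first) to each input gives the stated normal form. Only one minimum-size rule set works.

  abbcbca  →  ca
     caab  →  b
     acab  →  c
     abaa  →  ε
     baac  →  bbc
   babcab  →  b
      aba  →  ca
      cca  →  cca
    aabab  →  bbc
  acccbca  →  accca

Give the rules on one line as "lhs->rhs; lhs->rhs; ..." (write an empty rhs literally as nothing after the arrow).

  | abbcbca => cbcbca => cbca => ca
  | caab => cbb => b
  | acab => ab => c
  | abaa => caa => cb => ε

aa->b; ab->c; cab->b; cb->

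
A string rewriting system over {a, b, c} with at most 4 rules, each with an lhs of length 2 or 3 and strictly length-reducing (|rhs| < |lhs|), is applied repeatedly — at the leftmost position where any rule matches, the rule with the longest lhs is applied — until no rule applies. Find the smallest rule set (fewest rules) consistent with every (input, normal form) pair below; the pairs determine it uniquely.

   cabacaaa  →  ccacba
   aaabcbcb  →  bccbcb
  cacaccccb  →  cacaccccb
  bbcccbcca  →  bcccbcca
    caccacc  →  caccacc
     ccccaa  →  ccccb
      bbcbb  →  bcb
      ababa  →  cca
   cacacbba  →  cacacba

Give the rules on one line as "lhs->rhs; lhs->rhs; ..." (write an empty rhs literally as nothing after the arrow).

  | cabacaaa => ccacaaa => ccacba
  | aaabcbcb => babcbcb => bccbcb
  | cacaccccb
  | bbcccbcca => bcccbcca

aa->b; ab->c; bb->b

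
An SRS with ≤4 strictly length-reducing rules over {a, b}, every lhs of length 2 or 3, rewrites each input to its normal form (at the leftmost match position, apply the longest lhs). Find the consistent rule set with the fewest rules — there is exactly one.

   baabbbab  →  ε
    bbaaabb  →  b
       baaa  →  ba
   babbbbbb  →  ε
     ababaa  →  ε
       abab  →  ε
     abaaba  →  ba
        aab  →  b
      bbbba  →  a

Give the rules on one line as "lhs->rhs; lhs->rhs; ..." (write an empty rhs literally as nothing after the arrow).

aa->; ab->; bb->

  | baabbbab => bbbbab => bbab => ab => ε
  | bbaaabb => aaabb => abb => b
  | baaa => ba
  | babbbbbb => bbbbbb => bbbb => bb => ε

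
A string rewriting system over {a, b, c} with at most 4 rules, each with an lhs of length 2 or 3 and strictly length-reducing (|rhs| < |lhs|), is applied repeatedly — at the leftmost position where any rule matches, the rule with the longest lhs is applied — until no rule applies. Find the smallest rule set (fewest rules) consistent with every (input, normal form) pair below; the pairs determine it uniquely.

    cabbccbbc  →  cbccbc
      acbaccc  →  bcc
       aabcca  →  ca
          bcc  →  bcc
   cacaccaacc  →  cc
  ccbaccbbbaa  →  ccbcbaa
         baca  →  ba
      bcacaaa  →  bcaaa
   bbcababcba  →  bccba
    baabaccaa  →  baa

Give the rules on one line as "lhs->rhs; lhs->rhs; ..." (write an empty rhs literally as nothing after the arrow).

  | cabbccbbc => cbccbbc => cbccbc
  | acbaccc => baccc => bcc
  | aabcca => acca => ca
  | bcc

ab->; ac->; bb->b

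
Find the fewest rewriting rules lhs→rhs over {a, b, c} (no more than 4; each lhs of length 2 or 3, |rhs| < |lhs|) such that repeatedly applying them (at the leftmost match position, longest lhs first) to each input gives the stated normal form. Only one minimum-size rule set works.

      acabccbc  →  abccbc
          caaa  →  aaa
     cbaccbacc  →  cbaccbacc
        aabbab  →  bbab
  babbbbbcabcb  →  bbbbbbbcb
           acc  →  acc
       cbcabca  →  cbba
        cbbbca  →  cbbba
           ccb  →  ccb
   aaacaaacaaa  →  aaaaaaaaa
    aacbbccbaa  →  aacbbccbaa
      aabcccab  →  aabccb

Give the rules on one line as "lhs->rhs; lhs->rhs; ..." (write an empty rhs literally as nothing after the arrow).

  | acabccbc => abccbc
  | caaa => aaa
  | cbaccbacc
  | aabbab => abbab => bbab

abb->bb; ca->a; cab->b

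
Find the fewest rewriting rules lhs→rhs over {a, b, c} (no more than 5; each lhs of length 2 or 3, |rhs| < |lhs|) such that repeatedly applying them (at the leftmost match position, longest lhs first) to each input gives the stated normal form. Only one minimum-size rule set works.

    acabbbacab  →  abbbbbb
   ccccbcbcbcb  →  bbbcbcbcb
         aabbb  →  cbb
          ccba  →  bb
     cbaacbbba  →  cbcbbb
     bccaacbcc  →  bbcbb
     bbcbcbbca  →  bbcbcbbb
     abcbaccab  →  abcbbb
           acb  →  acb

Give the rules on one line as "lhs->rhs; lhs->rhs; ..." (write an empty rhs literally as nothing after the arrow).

aab->c; ba->b; ca->b; cc->b

  | acabbbacab => abbbbacab => abbbbcab => abbbbbb
  | ccccbcbcbcb => bccbcbcbcb => bbbcbcbcb
  | aabbb => cbb
  | ccba => bba => bb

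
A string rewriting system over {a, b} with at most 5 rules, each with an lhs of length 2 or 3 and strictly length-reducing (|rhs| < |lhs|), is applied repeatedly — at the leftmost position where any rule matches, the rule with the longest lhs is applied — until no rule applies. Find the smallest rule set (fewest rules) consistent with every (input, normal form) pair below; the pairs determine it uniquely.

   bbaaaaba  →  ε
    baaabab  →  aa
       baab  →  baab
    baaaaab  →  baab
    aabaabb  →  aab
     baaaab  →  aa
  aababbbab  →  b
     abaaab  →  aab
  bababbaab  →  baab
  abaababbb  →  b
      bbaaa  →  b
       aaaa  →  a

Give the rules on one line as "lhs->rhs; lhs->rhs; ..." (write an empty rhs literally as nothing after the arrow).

  | bbaaaaba => baaaaba => baba => aaa => ε
  | baaabab => bbab => bab => aa
  | baab
  | baaaaab => baab

aaa->; aba->; bab->aa; bb->b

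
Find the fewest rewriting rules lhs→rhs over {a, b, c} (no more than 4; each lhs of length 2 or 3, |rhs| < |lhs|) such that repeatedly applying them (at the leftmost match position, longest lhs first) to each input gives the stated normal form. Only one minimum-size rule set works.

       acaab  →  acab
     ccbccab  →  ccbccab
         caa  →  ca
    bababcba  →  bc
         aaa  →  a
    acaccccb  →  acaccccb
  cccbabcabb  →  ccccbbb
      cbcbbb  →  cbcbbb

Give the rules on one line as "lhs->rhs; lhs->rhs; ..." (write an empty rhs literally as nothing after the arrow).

aa->a; ba->; bca->cb

  | acaab => acab
  | ccbccab
  | caa => ca
  | bababcba => babcba => bcba => bc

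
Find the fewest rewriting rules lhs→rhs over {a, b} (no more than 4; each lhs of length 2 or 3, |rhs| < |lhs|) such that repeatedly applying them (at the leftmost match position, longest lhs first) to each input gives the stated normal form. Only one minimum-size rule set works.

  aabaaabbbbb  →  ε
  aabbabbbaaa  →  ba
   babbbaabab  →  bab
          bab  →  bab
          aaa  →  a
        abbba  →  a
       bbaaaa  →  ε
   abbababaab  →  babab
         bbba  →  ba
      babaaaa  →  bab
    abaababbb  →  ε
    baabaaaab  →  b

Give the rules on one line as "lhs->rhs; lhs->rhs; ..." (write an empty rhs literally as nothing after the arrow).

aa->; aab->; abb->b; bb->

  | aabaaabbbbb => aaabbbbb => abbbbb => bbbb => bb => ε
  | aabbabbbaaa => babbbaaa => bbbaaa => baaa => ba
  | babbbaabab => bbbaabab => baabab => bab
  | bab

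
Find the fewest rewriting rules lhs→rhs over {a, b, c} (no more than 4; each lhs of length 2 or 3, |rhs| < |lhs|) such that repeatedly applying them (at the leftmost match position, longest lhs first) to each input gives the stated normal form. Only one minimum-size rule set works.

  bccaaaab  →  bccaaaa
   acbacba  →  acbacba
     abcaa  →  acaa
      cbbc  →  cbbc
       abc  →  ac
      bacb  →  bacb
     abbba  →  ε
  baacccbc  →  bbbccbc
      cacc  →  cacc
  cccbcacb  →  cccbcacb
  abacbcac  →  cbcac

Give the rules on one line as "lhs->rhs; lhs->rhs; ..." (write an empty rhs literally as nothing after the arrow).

  | bccaaaab => bccaaaa
  | acbacba
  | abcaa => acaa
  | cbbc

aac->bb; ab->a; aba->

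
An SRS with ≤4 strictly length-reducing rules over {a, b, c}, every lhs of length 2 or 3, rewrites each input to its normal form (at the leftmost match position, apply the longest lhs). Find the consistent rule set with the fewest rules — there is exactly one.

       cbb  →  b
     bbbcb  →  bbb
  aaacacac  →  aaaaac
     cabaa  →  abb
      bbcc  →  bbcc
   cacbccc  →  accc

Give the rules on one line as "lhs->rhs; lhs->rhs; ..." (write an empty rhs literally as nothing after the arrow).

  | cbb => b
  | bbbcb => bbb
  | aaacacac => aaaacac => aaaaac
  | cabaa => abaa => abb

baa->bb; ca->a; cb->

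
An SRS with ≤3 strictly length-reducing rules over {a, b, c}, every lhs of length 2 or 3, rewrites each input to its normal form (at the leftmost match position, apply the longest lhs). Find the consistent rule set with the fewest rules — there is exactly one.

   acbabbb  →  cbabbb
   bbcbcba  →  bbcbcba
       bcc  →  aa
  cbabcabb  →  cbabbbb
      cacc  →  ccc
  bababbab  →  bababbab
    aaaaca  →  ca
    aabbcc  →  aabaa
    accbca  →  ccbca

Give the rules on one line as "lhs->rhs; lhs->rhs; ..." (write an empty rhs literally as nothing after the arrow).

ac->c; bcc->aa; cab->bb

  | acbabbb => cbabbb
  | bbcbcba
  | bcc => aa
  | cbabcabb => cbabbbb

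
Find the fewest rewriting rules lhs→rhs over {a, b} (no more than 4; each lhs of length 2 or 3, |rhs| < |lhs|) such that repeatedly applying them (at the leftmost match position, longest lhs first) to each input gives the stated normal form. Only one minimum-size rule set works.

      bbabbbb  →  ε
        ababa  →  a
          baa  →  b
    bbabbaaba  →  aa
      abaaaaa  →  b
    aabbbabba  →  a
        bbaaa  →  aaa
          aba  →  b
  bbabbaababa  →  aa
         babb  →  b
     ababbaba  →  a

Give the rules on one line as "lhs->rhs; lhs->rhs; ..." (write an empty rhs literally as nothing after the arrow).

  | bbabbbb => abbbb => bbbb => bb => ε
  | ababa => baba => bba => a
  | baa => ba => b
  | bbabbaaba => abbaaba => bbaaba => aaba => aa

aab->a; ab->b; ba->b; bb->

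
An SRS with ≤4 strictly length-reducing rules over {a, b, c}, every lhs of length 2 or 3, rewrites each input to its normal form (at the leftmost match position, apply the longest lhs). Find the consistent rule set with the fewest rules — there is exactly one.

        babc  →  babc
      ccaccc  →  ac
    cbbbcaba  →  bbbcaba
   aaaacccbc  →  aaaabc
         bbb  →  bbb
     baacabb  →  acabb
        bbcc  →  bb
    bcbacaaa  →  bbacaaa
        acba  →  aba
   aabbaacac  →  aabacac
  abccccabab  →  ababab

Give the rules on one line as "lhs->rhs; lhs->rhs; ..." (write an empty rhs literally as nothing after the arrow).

  | babc
  | ccaccc => accc => ac
  | cbbbcaba => bbbcaba
  | aaaacccbc => aaaacbc => aaaabc

baa->a; cb->b; cc->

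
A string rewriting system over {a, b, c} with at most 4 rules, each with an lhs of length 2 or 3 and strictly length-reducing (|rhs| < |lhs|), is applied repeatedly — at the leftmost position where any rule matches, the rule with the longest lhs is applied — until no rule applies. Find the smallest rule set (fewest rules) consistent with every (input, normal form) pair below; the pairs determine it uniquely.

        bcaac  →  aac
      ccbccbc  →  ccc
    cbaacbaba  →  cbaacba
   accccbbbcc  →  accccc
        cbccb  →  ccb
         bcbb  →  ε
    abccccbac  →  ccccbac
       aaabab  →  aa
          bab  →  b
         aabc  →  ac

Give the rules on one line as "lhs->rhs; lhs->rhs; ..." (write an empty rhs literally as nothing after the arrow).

ab->; bb->; bc->

  | bcaac => aac
  | ccbccbc => cccbc => ccc
  | cbaacbaba => cbaacba
  | accccbbbcc => accccbcc => accccc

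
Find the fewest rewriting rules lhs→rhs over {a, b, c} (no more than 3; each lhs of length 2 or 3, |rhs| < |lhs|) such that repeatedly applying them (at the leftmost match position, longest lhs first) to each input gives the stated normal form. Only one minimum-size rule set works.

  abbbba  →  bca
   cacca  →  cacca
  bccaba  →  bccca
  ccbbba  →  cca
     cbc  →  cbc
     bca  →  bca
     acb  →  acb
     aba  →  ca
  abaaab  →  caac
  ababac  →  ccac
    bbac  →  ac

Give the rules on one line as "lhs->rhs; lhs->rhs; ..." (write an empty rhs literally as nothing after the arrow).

ab->c; abb->bc; ba->a

  | abbbba => bcbba => bcba => bca
  | cacca
  | bccaba => bccca
  | ccbbba => ccbba => ccba => cca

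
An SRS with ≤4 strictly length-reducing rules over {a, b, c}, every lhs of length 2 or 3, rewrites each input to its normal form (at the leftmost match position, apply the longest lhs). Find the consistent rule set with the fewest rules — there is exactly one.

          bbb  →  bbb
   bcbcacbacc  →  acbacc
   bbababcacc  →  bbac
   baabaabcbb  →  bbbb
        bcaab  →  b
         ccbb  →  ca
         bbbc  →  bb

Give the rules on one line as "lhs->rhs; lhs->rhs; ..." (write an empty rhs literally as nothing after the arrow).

aa->; bc->; cbb->a

  | bbb
  | bcbcacbacc => bcacbacc => acbacc
  | bbababcacc => bbabaacc => bbabcc => bbac
  | baabaabcbb => bbaabcbb => bbbcbb => bbbb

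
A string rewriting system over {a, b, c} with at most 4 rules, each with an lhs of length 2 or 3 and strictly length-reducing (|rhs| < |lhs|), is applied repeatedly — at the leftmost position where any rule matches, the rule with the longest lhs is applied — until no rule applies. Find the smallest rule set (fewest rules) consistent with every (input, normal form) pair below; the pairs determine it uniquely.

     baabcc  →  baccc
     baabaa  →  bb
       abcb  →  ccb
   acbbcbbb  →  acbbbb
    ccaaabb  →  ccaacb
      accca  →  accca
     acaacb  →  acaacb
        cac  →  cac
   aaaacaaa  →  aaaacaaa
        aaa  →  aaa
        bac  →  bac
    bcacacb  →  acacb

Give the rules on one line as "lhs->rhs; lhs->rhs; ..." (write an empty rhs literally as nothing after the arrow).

  | baabcc => baccc
  | baabaa => baba => bb
  | abcb => ccb
  | acbbcbbb => acbbbb

ab->c; aba->b; bc->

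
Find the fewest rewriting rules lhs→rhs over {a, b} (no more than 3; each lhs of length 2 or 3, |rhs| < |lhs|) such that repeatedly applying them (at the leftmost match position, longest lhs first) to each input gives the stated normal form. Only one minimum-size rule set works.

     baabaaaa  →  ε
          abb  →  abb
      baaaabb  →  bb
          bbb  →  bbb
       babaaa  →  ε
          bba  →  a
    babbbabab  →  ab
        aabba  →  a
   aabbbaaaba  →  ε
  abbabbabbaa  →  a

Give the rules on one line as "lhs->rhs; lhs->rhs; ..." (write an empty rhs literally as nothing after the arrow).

  | baabaaaa => aabaaaa => baaaa => aaaa => aa => ε
  | abb
  | baaaabb => aaaabb => aabb => bb
  | bbb

aa->; ba->a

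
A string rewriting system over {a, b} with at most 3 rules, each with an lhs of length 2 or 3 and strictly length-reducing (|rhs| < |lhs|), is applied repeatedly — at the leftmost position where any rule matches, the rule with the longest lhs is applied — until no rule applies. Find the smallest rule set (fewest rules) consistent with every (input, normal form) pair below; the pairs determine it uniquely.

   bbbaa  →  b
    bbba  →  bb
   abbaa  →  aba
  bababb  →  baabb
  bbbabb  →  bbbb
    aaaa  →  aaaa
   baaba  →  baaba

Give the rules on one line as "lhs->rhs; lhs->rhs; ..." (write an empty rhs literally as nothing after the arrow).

bab->ba; bba->b

  | bbbaa => bba => b
  | bbba => bb
  | abbaa => aba
  | bababb => baabb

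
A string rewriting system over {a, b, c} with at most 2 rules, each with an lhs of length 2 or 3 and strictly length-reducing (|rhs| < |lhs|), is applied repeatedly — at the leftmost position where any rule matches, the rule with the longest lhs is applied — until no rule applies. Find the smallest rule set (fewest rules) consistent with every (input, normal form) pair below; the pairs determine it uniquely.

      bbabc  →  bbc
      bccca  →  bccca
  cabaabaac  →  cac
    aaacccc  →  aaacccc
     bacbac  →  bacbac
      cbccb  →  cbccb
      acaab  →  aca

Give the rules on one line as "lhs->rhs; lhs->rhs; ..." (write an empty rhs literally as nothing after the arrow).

ab->; aba->

  | bbabc => bbc
  | bccca
  | cabaabaac => cabaac => cac
  | aaacccc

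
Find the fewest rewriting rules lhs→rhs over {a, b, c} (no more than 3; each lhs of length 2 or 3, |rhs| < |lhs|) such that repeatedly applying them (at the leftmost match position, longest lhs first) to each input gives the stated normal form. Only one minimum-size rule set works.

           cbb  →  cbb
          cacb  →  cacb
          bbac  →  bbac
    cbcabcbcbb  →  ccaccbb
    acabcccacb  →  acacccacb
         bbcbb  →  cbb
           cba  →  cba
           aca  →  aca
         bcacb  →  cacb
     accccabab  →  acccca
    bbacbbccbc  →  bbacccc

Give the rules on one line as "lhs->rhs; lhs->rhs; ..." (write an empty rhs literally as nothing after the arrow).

bab->; bc->c

  | cbb
  | cacb
  | bbac
  | cbcabcbcbb => ccabcbcbb => ccacbcbb => ccaccbb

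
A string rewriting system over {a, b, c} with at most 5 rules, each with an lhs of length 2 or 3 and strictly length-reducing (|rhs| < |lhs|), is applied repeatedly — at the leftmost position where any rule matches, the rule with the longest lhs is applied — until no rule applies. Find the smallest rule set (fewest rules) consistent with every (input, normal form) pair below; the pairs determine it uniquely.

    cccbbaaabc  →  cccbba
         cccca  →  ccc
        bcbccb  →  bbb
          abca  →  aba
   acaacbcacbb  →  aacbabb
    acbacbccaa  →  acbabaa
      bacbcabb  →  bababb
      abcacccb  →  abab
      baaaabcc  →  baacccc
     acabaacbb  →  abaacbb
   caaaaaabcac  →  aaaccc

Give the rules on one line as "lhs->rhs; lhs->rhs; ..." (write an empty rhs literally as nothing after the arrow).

  | cccbbaaabc => cccbbaccc => cccbbacc => cccbbac => cccbba
  | cccca => ccc
  | bcbccb => bbccb => bbcb => bbb
  | abca => aba

aab->cc; bac->ba; bc->b; ca->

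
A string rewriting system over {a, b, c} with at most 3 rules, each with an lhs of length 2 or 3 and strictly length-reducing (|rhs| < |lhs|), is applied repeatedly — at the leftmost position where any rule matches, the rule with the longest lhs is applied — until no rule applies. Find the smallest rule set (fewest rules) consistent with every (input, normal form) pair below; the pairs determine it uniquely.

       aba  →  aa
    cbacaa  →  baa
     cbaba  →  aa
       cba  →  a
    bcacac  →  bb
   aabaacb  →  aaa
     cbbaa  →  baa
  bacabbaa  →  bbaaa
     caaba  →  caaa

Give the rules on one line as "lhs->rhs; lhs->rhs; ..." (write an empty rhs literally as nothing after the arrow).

  | aba => aa
  | cbacaa => acaa => baa
  | cbaba => aba => aa
  | cba => a

ab->a; ac->b; cb->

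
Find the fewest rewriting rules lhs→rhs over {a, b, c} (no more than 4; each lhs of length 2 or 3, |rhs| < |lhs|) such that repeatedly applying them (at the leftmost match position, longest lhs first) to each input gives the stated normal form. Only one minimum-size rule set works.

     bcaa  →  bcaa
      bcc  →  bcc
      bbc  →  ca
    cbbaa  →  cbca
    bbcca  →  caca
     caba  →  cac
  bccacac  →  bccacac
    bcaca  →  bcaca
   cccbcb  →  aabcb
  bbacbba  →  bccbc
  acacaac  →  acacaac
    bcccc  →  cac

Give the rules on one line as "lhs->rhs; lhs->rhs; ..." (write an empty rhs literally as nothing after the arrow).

  | bcaa
  | bcc
  | bbc => ca
  | cbbaa => cbca

ba->c; bbc->ca; ccc->aa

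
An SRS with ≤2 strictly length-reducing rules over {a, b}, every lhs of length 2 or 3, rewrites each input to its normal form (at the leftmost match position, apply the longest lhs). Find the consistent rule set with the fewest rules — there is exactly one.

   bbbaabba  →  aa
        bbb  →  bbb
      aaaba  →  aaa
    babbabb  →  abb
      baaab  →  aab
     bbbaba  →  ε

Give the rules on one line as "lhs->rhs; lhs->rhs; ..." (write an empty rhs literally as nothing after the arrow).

ba->; bba->a

  | bbbaabba => baabba => abba => aa
  | bbb
  | aaaba => aaa
  | babbabb => bbabb => abb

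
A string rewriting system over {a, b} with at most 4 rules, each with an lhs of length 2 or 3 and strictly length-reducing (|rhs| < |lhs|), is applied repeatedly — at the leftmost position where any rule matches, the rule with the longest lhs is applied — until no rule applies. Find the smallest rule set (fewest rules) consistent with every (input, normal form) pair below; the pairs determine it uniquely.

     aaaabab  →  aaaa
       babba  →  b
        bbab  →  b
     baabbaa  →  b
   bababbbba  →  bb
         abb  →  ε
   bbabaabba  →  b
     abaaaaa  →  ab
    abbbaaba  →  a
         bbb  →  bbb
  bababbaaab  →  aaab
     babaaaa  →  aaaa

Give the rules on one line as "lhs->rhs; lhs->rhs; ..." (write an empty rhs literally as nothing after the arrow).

  | aaaabab => aaaa
  | babba => ba => b
  | bbab => b
  | baabbaa => babbaa => baa => ba => b

abb->; ba->b; bab->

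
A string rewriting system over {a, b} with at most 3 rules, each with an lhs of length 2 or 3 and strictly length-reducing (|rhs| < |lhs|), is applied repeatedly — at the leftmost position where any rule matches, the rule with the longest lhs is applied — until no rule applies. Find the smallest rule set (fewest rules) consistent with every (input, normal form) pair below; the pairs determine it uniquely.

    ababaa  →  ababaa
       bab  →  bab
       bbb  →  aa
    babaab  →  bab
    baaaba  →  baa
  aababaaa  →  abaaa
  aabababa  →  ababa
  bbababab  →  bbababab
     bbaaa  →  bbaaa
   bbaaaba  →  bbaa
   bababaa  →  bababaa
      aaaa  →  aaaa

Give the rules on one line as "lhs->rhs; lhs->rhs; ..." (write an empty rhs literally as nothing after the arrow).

aab->; bbb->aa

  | ababaa
  | bab
  | bbb => aa
  | babaab => bab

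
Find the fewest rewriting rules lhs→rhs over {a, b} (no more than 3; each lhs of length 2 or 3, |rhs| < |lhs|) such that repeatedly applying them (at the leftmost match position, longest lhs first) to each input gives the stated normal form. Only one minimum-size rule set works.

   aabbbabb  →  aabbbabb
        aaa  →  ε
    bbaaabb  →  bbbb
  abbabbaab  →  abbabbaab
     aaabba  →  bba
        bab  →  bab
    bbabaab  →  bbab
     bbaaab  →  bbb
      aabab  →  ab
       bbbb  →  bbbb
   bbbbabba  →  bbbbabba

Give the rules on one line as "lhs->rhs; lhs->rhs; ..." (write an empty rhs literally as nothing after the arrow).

aaa->; aba->

  | aabbbabb
  | aaa => ε
  | bbaaabb => bbbb
  | abbabbaab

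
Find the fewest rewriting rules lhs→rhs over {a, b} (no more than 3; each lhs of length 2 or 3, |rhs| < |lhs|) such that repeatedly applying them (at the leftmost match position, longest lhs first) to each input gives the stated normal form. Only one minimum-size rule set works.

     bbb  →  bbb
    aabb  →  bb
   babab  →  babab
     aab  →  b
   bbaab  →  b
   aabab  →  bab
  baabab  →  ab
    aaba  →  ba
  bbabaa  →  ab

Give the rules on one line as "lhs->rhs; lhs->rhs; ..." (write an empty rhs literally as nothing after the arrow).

  | bbb
  | aabb => bb
  | babab
  | aab => b

aa->; bba->a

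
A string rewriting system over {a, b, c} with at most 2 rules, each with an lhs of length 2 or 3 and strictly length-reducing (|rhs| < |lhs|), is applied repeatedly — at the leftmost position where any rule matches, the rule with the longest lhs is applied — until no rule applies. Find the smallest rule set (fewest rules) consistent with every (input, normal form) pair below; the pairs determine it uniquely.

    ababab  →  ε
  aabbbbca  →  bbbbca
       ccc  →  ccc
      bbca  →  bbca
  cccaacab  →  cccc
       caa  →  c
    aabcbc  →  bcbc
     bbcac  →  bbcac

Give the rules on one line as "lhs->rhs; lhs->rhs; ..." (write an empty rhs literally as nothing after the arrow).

aa->; ab->

  | ababab => abab => ab => ε
  | aabbbbca => bbbbca
  | ccc
  | bbca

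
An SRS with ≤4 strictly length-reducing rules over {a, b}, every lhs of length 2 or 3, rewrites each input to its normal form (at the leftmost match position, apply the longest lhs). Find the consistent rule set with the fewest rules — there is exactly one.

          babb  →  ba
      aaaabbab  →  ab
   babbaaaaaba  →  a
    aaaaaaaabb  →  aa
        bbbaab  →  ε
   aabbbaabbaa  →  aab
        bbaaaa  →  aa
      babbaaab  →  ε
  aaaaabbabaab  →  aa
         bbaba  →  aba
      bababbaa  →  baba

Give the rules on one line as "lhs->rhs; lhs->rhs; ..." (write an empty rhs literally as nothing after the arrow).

aaa->a; baa->b; bb->

  | babb => ba
  | aaaabbab => aabbab => aaab => ab
  | babbaaaaaba => baaaaaaba => baaaaba => baaba => bba => a
  | aaaaaaaabb => aaaaaabb => aaaabb => aabb => aa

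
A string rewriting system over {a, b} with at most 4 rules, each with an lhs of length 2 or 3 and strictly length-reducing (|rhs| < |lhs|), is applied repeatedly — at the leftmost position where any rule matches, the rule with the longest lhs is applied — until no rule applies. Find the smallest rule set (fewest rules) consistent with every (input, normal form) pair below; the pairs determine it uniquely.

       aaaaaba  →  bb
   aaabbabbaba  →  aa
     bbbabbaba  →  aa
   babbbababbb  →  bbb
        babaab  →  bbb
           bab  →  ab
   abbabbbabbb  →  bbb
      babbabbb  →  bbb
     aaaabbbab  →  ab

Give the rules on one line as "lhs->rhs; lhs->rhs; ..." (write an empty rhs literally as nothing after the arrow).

aaa->bb; abb->bb; ba->a

  | aaaaaba => bbaaba => baaba => aaba => aaa => bb
  | aaabbabbaba => bbbbabbaba => bbbabbaba => bbabbaba => babbaba => abbaba => bbaba => baba => aba => aa
  | bbbabbaba => bbabbaba => babbaba => abbaba => bbaba => baba => aba => aa
  | babbbababbb => abbbababbb => bbbababbb => bbababbb => bababbb => ababbb => aabbb => abbb => bbb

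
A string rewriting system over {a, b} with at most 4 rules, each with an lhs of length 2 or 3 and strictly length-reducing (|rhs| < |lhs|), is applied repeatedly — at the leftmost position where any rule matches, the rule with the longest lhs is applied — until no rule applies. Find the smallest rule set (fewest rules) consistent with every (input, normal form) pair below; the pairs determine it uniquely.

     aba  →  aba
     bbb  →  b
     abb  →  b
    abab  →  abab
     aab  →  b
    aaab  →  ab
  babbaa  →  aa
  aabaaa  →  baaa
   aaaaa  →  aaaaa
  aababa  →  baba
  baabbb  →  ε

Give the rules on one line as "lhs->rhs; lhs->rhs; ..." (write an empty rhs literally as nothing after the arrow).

aab->b; abb->b; bb->

  | aba
  | bbb => b
  | abb => b
  | abab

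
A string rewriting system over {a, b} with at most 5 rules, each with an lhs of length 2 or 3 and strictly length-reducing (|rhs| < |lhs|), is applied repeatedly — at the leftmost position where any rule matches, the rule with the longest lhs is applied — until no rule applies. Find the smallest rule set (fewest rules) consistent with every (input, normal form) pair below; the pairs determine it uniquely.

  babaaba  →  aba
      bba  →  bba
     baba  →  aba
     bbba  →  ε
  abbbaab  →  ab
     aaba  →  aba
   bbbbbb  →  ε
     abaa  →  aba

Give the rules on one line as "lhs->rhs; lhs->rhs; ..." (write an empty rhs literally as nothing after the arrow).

  | babaaba => abaaba => ababa => aaba => aba
  | bba
  | baba => aba
  | bbba => aaa => ε

aa->a; aaa->; bab->ab; bbb->aa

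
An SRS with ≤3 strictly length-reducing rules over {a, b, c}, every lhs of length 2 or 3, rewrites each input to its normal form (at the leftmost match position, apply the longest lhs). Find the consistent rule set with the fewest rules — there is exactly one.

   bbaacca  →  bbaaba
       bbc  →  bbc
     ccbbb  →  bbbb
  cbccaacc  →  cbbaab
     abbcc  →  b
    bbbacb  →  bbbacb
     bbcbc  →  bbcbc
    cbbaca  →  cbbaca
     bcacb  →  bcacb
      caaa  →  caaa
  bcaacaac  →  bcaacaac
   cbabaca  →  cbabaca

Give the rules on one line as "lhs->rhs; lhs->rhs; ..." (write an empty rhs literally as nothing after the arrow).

abb->; cc->b

  | bbaacca => bbaaba
  | bbc
  | ccbbb => bbbb
  | cbccaacc => cbbaacc => cbbaab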